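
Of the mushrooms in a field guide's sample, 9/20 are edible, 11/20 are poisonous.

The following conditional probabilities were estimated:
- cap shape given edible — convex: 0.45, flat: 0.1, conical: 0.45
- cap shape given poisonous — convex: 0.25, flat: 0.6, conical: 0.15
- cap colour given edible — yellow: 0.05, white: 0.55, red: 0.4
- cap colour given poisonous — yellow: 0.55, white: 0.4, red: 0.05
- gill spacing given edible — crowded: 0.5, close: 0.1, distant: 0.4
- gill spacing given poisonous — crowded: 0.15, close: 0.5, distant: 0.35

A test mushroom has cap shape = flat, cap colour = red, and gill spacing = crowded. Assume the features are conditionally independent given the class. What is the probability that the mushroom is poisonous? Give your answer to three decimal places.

edible: 0.45 × 0.1 × 0.4 × 0.5 = 0.009
poisonous: 0.55 × 0.6 × 0.05 × 0.15 = 0.002475
P(poisonous | x) = 0.002475 / 0.011475 ≈ 0.216

0.216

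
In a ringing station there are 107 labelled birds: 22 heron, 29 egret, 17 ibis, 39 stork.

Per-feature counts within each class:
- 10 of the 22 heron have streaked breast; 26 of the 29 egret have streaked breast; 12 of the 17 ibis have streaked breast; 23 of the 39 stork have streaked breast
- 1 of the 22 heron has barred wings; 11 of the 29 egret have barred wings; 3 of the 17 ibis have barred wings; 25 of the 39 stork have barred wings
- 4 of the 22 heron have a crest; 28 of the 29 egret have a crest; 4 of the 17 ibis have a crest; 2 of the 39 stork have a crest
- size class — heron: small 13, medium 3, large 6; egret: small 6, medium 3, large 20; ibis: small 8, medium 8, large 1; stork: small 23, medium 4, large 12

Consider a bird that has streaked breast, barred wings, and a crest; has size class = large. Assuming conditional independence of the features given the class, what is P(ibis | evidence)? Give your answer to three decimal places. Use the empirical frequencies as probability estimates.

0.004

heron: (22/107) × (10/22) × (1/22) × (4/22) × (6/22) ≈ 0.000210649
egret: (29/107) × (26/29) × (11/29) × (28/29) × (20/29) ≈ 0.0613728
ibis: (17/107) × (12/17) × (3/17) × (4/17) × (1/17) ≈ 0.000273925
stork: (39/107) × (23/39) × (25/39) × (2/39) × (12/39) ≈ 0.00217421
P(ibis | x) = 0.000273925 / 0.064031584 ≈ 0.004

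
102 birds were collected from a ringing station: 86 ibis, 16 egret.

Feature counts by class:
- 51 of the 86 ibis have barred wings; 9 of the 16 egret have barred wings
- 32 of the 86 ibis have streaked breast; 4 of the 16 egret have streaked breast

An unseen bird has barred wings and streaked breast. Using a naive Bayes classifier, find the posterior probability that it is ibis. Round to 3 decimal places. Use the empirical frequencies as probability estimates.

ibis: (86/102) × (51/86) × (32/86) ≈ 0.186047
egret: (16/102) × (9/16) × (4/16) ≈ 0.0220588
P(ibis | x) = 0.186047 / 0.2081058 ≈ 0.894

0.894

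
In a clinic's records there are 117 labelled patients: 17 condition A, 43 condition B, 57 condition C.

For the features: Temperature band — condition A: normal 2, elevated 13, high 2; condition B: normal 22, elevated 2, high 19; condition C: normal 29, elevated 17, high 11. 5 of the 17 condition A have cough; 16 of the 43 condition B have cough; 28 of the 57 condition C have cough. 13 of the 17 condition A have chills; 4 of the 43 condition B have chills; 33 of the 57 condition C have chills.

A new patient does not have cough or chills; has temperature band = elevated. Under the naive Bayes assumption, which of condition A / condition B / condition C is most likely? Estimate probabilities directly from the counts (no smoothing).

condition C

condition A: (17/117) × (13/17) × (12/17) × (4/17) ≈ 0.0184544
condition B: (43/117) × (2/43) × (27/43) × (39/43) ≈ 0.00973499
condition C: (57/117) × (17/57) × (29/57) × (24/57) ≈ 0.0311259
Highest score → condition C.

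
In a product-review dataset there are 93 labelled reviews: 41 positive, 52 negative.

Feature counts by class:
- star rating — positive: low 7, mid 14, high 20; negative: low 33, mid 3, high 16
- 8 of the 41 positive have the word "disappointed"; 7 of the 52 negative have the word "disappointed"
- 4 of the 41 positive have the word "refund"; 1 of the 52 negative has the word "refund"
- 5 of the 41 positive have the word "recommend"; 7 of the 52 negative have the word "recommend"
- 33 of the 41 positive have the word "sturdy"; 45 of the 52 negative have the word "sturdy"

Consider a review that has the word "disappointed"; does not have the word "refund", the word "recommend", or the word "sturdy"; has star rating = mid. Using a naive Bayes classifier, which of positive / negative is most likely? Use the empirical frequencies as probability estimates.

positive: (41/93) × (14/41) × (8/41) × (37/41) × (36/41) × (8/41) ≈ 0.00454144
negative: (52/93) × (3/52) × (7/52) × (51/52) × (45/52) × (7/52) ≈ 0.000496139
Highest score → positive.

positive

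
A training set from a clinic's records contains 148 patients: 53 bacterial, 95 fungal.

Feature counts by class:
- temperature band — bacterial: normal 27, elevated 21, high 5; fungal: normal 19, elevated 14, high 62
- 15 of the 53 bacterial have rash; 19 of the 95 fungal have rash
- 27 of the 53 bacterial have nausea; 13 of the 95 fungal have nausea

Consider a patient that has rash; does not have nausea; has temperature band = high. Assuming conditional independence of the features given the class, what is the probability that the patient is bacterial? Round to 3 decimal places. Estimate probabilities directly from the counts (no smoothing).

0.061

bacterial: (53/148) × (5/53) × (15/53) × (26/53) ≈ 0.00469052
fungal: (95/148) × (62/95) × (19/95) × (82/95) ≈ 0.0723186
P(bacterial | x) = 0.00469052 / 0.07700912 ≈ 0.061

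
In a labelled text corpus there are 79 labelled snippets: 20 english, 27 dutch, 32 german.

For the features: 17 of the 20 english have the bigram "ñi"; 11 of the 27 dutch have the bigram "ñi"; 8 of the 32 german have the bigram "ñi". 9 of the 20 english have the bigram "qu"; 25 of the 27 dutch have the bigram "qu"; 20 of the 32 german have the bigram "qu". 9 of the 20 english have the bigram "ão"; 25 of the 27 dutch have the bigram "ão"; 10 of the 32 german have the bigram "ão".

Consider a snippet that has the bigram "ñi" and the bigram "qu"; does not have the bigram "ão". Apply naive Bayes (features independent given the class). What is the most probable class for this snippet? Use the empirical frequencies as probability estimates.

english

english: (20/79) × (17/20) × (9/20) × (11/20) ≈ 0.0532595
dutch: (27/79) × (11/27) × (25/27) × (2/27) ≈ 0.0095501
german: (32/79) × (8/32) × (20/32) × (22/32) ≈ 0.0435127
Highest score → english.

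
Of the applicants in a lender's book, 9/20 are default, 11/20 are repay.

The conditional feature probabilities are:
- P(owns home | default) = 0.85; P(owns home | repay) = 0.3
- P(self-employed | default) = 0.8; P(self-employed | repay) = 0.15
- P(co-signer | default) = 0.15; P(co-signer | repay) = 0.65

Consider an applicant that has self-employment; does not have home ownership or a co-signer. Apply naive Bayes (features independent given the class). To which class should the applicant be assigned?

default: 0.45 × (1−0.85) × 0.8 × (1−0.15) = 0.0459
repay: 0.55 × (1−0.3) × 0.15 × (1−0.65) = 0.0202125
Highest score → default.

default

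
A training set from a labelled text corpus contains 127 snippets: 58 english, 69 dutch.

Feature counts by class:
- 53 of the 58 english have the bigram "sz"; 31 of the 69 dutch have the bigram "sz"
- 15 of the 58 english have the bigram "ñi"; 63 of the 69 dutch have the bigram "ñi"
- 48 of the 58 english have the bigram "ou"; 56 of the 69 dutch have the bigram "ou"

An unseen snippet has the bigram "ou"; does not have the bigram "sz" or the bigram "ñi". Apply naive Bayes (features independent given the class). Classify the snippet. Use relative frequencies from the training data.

english: (58/127) × (5/58) × (43/58) × (48/58) ≈ 0.0241557
dutch: (69/127) × (38/69) × (6/69) × (56/69) ≈ 0.0211165
Highest score → english.

english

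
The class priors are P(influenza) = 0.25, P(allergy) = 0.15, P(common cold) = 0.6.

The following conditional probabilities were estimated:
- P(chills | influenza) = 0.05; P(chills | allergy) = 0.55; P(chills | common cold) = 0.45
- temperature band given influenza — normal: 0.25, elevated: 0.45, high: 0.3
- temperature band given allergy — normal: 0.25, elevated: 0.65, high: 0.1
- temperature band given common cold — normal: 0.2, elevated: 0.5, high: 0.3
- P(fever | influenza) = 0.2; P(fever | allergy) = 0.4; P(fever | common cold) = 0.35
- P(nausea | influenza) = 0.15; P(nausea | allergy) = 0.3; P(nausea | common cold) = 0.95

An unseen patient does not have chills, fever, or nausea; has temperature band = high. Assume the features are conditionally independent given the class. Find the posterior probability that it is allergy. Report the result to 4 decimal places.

influenza: 0.25 × (1−0.05) × 0.3 × (1−0.2) × (1−0.15) = 0.04845
allergy: 0.15 × (1−0.55) × 0.1 × (1−0.4) × (1−0.3) = 0.002835
common cold: 0.6 × (1−0.45) × 0.3 × (1−0.35) × (1−0.95) = 0.0032175
P(allergy | x) = 0.002835 / 0.0545025 ≈ 0.0520

0.0520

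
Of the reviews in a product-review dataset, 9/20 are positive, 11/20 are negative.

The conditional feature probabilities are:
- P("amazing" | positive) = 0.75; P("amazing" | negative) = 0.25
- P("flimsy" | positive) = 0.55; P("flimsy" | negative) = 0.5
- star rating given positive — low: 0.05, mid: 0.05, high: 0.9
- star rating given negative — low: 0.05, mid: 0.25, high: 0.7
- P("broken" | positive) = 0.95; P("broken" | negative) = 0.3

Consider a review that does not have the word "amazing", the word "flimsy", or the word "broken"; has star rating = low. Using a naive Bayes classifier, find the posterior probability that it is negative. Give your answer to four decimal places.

positive: 0.45 × (1−0.75) × (1−0.55) × 0.05 × (1−0.95) = 0.0001265625
negative: 0.55 × (1−0.25) × (1−0.5) × 0.05 × (1−0.3) = 0.00721875
P(negative | x) = 0.00721875 / 0.0073453125 ≈ 0.9828

0.9828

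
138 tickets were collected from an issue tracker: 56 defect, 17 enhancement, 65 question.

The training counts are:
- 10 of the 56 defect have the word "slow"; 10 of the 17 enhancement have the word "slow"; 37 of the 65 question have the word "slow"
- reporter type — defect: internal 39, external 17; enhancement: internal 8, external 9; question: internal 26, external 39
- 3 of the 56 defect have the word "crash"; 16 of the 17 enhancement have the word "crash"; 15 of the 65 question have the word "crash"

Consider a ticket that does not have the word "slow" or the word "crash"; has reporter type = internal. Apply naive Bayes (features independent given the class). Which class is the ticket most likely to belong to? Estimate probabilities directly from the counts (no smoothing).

defect: (56/138) × (46/56) × (39/56) × (53/56) ≈ 0.219707
enhancement: (17/138) × (7/17) × (8/17) × (1/17) ≈ 0.00140414
question: (65/138) × (28/65) × (26/65) × (50/65) ≈ 0.0624303
Highest score → defect.

defect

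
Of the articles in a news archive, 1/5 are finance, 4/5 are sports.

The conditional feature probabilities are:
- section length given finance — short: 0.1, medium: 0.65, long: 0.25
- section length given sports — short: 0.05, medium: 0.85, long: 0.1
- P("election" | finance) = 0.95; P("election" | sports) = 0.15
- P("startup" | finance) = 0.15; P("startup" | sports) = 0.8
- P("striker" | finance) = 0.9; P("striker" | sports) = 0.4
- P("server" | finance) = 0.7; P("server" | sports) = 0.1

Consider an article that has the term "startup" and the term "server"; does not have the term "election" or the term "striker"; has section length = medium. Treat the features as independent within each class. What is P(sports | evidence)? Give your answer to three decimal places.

finance: 0.2 × 0.65 × (1−0.95) × 0.15 × (1−0.9) × 0.7 = 0.00006825
sports: 0.8 × 0.85 × (1−0.15) × 0.8 × (1−0.4) × 0.1 = 0.027744
P(sports | x) = 0.027744 / 0.02781225 ≈ 0.998

0.998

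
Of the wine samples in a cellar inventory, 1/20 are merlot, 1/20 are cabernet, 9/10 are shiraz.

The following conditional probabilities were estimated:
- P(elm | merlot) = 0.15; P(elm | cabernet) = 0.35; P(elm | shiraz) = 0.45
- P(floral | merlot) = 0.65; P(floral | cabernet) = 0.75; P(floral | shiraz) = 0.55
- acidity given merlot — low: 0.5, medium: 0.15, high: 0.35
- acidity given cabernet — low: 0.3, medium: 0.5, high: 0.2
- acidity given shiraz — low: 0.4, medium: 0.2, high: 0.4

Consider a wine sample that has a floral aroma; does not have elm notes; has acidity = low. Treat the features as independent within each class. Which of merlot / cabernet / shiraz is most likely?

merlot: 0.05 × (1−0.15) × 0.65 × 0.5 = 0.0138125
cabernet: 0.05 × (1−0.35) × 0.75 × 0.3 = 0.0073125
shiraz: 0.9 × (1−0.45) × 0.55 × 0.4 = 0.1089
Highest score → shiraz.

shiraz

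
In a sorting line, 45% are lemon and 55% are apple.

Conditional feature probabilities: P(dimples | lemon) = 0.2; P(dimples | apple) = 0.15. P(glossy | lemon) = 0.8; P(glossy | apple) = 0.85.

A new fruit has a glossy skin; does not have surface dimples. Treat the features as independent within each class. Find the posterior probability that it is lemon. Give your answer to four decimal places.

0.4202

lemon: 0.45 × (1−0.2) × 0.8 = 0.288
apple: 0.55 × (1−0.15) × 0.85 = 0.397375
P(lemon | x) = 0.288 / 0.685375 ≈ 0.4202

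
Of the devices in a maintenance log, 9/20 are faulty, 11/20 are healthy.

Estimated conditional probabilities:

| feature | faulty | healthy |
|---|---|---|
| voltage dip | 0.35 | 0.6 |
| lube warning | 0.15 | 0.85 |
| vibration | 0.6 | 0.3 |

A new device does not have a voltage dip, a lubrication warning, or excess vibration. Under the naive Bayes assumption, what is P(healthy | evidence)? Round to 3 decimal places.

0.188

faulty: 0.45 × (1−0.35) × (1−0.15) × (1−0.6) = 0.09945
healthy: 0.55 × (1−0.6) × (1−0.85) × (1−0.3) = 0.0231
P(healthy | x) = 0.0231 / 0.12255 ≈ 0.188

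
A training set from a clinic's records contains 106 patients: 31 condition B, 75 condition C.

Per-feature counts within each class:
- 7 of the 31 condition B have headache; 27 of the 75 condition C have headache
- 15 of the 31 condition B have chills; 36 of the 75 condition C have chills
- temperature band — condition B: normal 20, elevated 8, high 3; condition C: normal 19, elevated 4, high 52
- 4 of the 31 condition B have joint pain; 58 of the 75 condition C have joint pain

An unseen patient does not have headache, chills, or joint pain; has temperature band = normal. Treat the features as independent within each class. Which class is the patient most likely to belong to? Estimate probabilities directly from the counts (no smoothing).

condition B

condition B: (31/106) × (24/31) × (16/31) × (20/31) × (27/31) ≈ 0.065665
condition C: (75/106) × (48/75) × (39/75) × (19/75) × (17/75) ≈ 0.0135213
Highest score → condition B.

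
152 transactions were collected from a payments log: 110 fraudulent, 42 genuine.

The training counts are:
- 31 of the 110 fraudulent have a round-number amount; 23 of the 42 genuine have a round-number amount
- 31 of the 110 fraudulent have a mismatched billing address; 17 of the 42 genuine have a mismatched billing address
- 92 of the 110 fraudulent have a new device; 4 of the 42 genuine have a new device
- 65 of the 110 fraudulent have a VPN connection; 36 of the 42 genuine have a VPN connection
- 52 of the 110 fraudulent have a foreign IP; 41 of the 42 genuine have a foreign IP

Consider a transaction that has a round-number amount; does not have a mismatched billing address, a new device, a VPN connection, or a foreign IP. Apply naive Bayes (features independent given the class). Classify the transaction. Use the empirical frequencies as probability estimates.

fraudulent: (110/152) × (31/110) × (79/110) × (18/110) × (45/110) × (58/110) ≈ 0.00516996
genuine: (42/152) × (23/42) × (25/42) × (38/42) × (6/42) × (1/42) ≈ 0.00027718
Highest score → fraudulent.

fraudulent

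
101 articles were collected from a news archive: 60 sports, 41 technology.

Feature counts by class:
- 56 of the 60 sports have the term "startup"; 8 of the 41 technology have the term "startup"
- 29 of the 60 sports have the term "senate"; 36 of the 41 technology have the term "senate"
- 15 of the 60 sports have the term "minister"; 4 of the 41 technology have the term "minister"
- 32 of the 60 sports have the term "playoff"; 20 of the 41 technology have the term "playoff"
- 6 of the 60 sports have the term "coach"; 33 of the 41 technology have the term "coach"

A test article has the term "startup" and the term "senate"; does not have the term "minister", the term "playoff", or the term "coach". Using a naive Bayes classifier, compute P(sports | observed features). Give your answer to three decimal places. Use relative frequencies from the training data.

sports: (60/101) × (56/60) × (29/60) × (45/60) × (28/60) × (54/60) ≈ 0.0844158
technology: (41/101) × (8/41) × (36/41) × (37/41) × (21/41) × (8/41) ≈ 0.00627259
P(sports | x) = 0.0844158 / 0.09068839 ≈ 0.931

0.931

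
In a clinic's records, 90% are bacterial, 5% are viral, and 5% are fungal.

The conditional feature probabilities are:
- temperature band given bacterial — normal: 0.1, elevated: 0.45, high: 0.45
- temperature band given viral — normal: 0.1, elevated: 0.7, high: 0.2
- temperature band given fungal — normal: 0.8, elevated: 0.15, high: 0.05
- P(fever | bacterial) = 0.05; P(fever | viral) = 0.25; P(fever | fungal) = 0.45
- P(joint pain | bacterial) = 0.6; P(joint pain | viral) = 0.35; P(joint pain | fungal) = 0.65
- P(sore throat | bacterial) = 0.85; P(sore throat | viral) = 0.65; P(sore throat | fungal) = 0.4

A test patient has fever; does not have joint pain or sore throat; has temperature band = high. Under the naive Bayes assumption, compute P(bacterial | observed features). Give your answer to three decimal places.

bacterial: 0.9 × 0.45 × 0.05 × (1−0.6) × (1−0.85) = 0.001215
viral: 0.05 × 0.2 × 0.25 × (1−0.35) × (1−0.65) = 0.00056875
fungal: 0.05 × 0.05 × 0.45 × (1−0.65) × (1−0.4) = 0.00023625
P(bacterial | x) = 0.001215 / 0.00202 ≈ 0.601

0.601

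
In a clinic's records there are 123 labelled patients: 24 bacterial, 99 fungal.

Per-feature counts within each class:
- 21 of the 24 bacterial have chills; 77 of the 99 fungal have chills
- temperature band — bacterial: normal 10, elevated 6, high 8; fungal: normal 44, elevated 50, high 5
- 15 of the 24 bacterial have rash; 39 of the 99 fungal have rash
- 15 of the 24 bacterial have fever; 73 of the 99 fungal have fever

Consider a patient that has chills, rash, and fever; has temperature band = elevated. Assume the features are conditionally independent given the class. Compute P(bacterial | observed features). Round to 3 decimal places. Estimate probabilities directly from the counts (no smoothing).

bacterial: (24/123) × (21/24) × (6/24) × (15/24) × (15/24) ≈ 0.016673
fungal: (99/123) × (77/99) × (50/99) × (39/99) × (73/99) ≈ 0.0918412
P(bacterial | x) = 0.016673 / 0.1085142 ≈ 0.154

0.154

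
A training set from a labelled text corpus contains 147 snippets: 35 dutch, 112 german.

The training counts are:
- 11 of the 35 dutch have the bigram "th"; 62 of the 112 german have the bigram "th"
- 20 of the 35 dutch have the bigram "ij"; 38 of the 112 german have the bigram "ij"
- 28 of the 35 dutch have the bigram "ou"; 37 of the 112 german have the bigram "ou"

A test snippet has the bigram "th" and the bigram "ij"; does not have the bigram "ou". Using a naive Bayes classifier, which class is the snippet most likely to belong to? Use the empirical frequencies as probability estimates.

dutch: (35/147) × (11/35) × (20/35) × (7/35) ≈ 0.00855199
german: (112/147) × (62/112) × (38/112) × (75/112) ≈ 0.095826
Highest score → german.

german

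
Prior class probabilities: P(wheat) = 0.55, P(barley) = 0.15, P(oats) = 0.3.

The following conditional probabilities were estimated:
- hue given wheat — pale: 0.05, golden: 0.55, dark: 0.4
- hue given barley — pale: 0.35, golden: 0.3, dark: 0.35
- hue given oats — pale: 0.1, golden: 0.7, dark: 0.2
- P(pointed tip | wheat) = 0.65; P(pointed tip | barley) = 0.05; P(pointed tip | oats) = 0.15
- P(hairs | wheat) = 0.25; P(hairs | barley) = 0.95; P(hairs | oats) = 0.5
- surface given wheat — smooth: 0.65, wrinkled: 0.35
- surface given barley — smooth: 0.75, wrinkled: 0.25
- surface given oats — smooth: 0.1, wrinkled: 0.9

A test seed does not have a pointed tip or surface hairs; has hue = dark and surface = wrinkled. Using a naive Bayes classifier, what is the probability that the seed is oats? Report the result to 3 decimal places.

wheat: 0.55 × 0.4 × (1−0.65) × (1−0.25) × 0.35 = 0.0202125
barley: 0.15 × 0.35 × (1−0.05) × (1−0.95) × 0.25 = 0.0006234375
oats: 0.3 × 0.2 × (1−0.15) × (1−0.5) × 0.9 = 0.02295
P(oats | x) = 0.02295 / 0.0437859375 ≈ 0.524

0.524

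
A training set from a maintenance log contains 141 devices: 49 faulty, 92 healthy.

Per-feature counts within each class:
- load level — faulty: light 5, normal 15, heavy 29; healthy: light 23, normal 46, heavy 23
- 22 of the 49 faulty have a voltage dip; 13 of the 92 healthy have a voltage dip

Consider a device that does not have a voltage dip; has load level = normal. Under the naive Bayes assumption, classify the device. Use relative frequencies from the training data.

faulty: (49/141) × (15/49) × (27/49) ≈ 0.0586192
healthy: (92/141) × (46/92) × (79/92) ≈ 0.280142
Highest score → healthy.

healthy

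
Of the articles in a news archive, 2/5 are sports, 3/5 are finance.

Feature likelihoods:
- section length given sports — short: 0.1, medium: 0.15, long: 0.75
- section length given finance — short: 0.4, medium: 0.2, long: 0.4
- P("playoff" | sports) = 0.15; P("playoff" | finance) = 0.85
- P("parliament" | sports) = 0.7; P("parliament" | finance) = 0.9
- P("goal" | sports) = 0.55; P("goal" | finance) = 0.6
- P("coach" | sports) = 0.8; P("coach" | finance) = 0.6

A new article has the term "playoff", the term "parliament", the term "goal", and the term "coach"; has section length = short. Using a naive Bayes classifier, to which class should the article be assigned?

finance

sports: 0.4 × 0.1 × 0.15 × 0.7 × 0.55 × 0.8 = 0.001848
finance: 0.6 × 0.4 × 0.85 × 0.9 × 0.6 × 0.6 = 0.066096
Highest score → finance.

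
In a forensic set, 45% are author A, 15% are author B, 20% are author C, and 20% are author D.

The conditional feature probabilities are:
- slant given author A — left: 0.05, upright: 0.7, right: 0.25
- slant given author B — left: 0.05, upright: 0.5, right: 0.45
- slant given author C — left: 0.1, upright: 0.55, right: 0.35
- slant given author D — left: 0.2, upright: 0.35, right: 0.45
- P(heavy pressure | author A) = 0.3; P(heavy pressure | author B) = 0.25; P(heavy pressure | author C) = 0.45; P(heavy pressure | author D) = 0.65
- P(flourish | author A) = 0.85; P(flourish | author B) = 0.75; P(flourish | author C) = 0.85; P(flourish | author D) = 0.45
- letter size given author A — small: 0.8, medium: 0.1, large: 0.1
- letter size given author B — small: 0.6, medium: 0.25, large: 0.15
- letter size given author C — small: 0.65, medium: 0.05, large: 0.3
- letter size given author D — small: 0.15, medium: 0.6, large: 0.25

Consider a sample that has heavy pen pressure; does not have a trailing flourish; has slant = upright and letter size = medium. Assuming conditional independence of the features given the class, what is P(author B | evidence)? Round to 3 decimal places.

0.065

author A: 0.45 × 0.7 × 0.3 × (1−0.85) × 0.1 = 0.0014175
author B: 0.15 × 0.5 × 0.25 × (1−0.75) × 0.25 = 0.001171875
author C: 0.2 × 0.55 × 0.45 × (1−0.85) × 0.05 = 0.00037125
author D: 0.2 × 0.35 × 0.65 × (1−0.45) × 0.6 = 0.015015
P(author B | x) = 0.001171875 / 0.017975625 ≈ 0.065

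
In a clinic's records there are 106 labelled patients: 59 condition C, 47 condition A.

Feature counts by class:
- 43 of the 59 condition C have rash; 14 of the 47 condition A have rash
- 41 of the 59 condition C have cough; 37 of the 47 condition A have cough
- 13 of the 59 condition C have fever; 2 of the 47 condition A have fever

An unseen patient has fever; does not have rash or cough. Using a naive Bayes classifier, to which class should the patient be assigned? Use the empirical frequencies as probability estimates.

condition C

condition C: (59/106) × (16/59) × (18/59) × (13/59) ≈ 0.0101467
condition A: (47/106) × (33/47) × (10/47) × (2/47) ≈ 0.00281866
Highest score → condition C.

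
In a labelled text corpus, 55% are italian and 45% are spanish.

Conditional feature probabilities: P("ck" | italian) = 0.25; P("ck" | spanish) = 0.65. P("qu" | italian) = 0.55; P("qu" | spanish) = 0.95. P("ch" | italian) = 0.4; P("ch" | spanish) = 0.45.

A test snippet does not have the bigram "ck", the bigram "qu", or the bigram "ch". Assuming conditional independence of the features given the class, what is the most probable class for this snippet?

italian: 0.55 × (1−0.25) × (1−0.55) × (1−0.4) = 0.111375
spanish: 0.45 × (1−0.65) × (1−0.95) × (1−0.45) = 0.00433125
Highest score → italian.

italian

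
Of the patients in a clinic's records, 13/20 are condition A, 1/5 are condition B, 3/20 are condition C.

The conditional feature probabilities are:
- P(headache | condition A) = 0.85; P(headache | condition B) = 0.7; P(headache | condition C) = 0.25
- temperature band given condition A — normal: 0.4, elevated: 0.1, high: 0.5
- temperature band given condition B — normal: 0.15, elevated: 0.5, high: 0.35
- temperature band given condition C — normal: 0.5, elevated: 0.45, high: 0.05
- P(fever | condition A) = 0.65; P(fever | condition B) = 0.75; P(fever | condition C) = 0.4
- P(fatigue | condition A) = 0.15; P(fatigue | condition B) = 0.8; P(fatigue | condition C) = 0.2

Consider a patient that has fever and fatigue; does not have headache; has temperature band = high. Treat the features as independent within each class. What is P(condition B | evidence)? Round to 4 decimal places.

0.7077

condition A: 0.65 × (1−0.85) × 0.5 × 0.65 × 0.15 = 0.004753125
condition B: 0.2 × (1−0.7) × 0.35 × 0.75 × 0.8 = 0.0126
condition C: 0.15 × (1−0.25) × 0.05 × 0.4 × 0.2 = 0.00045
P(condition B | x) = 0.0126 / 0.017803125 ≈ 0.7077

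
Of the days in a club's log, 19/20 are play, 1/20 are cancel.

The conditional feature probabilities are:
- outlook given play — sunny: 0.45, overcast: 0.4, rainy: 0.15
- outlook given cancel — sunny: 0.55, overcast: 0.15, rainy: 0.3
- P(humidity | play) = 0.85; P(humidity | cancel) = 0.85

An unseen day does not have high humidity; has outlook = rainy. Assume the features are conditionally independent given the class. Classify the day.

play: 0.95 × 0.15 × (1−0.85) = 0.021375
cancel: 0.05 × 0.3 × (1−0.85) = 0.00225
Highest score → play.

play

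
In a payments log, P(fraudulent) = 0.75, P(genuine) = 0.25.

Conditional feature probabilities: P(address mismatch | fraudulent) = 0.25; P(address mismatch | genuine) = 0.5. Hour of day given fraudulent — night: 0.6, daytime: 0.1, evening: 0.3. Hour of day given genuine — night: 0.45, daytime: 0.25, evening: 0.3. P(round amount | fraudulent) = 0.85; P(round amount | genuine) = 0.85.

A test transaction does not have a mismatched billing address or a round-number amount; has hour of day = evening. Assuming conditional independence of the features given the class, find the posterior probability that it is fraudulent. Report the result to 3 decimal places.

fraudulent: 0.75 × (1−0.25) × 0.3 × (1−0.85) = 0.0253125
genuine: 0.25 × (1−0.5) × 0.3 × (1−0.85) = 0.005625
P(fraudulent | x) = 0.0253125 / 0.0309375 ≈ 0.818

0.818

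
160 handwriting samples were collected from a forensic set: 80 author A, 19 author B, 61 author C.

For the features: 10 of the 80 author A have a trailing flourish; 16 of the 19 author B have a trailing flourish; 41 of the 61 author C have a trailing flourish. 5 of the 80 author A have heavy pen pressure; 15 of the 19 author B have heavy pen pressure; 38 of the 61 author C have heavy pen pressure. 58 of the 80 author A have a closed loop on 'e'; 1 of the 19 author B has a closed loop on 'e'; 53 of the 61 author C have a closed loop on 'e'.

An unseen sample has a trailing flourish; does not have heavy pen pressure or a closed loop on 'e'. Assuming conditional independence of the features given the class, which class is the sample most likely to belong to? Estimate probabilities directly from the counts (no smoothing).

author A: (80/160) × (10/80) × (75/80) × (22/80) = 0.01611328125
author B: (19/160) × (16/19) × (4/19) × (18/19) ≈ 0.0199446
author C: (61/160) × (41/61) × (23/61) × (8/61) ≈ 0.0126713
Highest score → author B.

author B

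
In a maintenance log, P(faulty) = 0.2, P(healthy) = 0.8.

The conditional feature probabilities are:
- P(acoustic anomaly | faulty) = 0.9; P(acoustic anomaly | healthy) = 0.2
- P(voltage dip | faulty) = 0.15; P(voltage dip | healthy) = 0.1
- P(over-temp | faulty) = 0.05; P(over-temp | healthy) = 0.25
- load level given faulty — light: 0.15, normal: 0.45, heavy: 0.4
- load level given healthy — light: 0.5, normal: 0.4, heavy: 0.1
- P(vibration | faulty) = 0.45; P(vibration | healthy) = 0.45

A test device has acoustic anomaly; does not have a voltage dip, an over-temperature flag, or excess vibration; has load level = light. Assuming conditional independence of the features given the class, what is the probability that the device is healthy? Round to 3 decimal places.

faulty: 0.2 × 0.9 × (1−0.15) × (1−0.05) × 0.15 × (1−0.45) = 0.011991375
healthy: 0.8 × 0.2 × (1−0.1) × (1−0.25) × 0.5 × (1−0.45) = 0.0297
P(healthy | x) = 0.0297 / 0.041691375 ≈ 0.712

0.712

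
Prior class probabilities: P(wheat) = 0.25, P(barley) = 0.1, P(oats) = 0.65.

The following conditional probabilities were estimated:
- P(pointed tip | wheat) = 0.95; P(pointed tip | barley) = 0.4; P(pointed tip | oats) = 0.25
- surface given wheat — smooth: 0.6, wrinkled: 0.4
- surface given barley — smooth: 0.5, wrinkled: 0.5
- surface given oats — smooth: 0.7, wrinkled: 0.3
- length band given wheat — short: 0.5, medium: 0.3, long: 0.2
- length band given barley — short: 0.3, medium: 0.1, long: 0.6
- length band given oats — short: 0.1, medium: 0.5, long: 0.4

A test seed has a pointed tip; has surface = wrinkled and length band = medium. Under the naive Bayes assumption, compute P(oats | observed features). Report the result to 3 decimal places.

wheat: 0.25 × 0.95 × 0.4 × 0.3 = 0.0285
barley: 0.1 × 0.4 × 0.5 × 0.1 = 0.002
oats: 0.65 × 0.25 × 0.3 × 0.5 = 0.024375
P(oats | x) = 0.024375 / 0.054875 ≈ 0.444

0.444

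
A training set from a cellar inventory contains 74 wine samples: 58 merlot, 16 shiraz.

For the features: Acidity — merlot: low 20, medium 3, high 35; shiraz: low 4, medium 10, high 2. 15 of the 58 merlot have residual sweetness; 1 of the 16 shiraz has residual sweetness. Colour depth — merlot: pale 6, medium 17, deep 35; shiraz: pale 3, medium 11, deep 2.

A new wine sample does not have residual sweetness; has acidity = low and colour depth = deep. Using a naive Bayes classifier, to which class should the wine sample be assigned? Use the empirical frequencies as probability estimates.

merlot: (58/74) × (20/58) × (43/58) × (35/58) ≈ 0.120915
shiraz: (16/74) × (4/16) × (15/16) × (2/16) ≈ 0.00633446
Highest score → merlot.

merlot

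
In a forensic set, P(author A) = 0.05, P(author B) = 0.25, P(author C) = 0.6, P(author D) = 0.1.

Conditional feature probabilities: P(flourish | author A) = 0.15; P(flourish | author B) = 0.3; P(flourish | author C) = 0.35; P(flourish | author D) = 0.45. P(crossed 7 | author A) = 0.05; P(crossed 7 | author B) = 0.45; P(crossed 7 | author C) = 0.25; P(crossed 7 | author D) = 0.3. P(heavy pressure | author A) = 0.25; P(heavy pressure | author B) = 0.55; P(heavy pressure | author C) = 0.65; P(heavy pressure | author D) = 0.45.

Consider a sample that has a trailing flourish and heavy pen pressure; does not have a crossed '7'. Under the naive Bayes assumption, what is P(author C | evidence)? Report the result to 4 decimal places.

author A: 0.05 × 0.15 × (1−0.05) × 0.25 = 0.00178125
author B: 0.25 × 0.3 × (1−0.45) × 0.55 = 0.0226875
author C: 0.6 × 0.35 × (1−0.25) × 0.65 = 0.102375
author D: 0.1 × 0.45 × (1−0.3) × 0.45 = 0.014175
P(author C | x) = 0.102375 / 0.14101875 ≈ 0.7260

0.7260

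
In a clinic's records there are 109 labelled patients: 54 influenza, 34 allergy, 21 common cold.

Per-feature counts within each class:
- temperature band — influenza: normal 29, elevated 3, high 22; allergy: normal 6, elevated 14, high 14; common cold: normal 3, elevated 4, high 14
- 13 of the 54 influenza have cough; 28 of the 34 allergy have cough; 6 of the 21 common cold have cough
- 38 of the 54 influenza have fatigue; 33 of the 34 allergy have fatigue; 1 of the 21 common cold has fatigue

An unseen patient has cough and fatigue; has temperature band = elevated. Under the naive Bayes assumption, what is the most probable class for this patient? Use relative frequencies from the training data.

influenza: (54/109) × (3/54) × (13/54) × (38/54) ≈ 0.00466266
allergy: (34/109) × (14/34) × (28/34) × (33/34) ≈ 0.102663
common cold: (21/109) × (4/21) × (6/21) × (1/21) ≈ 0.000499282
Highest score → allergy.

allergy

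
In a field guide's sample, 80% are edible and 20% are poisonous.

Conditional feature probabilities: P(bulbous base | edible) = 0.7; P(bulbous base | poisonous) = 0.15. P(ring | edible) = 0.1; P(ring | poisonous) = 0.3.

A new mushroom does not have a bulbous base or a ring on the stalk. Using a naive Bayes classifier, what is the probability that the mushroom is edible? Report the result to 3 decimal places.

edible: 0.8 × (1−0.7) × (1−0.1) = 0.216
poisonous: 0.2 × (1−0.15) × (1−0.3) = 0.119
P(edible | x) = 0.216 / 0.335 ≈ 0.645

0.645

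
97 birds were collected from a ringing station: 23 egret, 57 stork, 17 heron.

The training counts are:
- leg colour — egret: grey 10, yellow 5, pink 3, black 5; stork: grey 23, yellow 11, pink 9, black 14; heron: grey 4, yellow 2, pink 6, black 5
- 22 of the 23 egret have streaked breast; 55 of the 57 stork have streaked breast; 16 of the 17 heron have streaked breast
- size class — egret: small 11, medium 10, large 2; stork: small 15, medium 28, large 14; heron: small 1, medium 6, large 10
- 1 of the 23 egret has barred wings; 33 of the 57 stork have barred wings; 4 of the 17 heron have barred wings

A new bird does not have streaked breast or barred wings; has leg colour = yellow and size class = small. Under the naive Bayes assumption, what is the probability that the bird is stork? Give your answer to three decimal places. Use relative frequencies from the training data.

0.290

egret: (23/97) × (5/23) × (1/23) × (11/23) × (22/23) ≈ 0.00102525
stork: (57/97) × (11/57) × (2/57) × (15/57) × (24/57) ≈ 0.000440889
heron: (17/97) × (2/17) × (1/17) × (1/17) × (13/17) ≈ 0.0000545575
P(stork | x) = 0.000440889 / 0.0015206965 ≈ 0.290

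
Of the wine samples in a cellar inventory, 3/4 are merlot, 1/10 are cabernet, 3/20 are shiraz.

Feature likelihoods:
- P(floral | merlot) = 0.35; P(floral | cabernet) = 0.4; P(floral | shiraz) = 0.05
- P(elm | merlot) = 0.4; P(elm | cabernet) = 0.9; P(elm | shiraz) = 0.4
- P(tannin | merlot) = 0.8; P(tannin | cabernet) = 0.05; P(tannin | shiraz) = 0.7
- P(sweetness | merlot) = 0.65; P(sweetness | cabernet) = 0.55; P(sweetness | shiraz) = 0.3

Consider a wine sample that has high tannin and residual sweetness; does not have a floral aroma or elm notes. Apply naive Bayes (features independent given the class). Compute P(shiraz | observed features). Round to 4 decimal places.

0.1055

merlot: 0.75 × (1−0.35) × (1−0.4) × 0.8 × 0.65 = 0.1521
cabernet: 0.1 × (1−0.4) × (1−0.9) × 0.05 × 0.55 = 0.000165
shiraz: 0.15 × (1−0.05) × (1−0.4) × 0.7 × 0.3 = 0.017955
P(shiraz | x) = 0.017955 / 0.17022 ≈ 0.1055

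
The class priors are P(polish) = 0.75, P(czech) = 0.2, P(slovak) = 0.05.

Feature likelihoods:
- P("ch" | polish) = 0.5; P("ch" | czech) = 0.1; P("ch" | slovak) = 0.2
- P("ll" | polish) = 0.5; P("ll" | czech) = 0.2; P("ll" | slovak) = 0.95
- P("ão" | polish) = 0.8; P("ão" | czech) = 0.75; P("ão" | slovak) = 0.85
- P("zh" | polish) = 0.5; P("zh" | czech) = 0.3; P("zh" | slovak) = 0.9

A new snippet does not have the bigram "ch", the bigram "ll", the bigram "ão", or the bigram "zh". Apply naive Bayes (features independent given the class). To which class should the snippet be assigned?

polish: 0.75 × (1−0.5) × (1−0.5) × (1−0.8) × (1−0.5) = 0.01875
czech: 0.2 × (1−0.1) × (1−0.2) × (1−0.75) × (1−0.3) = 0.0252
slovak: 0.05 × (1−0.2) × (1−0.95) × (1−0.85) × (1−0.9) = 0.00003
Highest score → czech.

czech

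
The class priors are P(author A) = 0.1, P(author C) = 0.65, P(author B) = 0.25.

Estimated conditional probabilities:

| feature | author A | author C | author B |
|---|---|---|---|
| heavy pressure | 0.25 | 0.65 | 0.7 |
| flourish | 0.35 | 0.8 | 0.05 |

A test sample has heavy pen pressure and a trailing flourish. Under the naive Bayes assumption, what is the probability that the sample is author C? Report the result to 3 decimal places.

0.951

author A: 0.1 × 0.25 × 0.35 = 0.00875
author C: 0.65 × 0.65 × 0.8 = 0.338
author B: 0.25 × 0.7 × 0.05 = 0.00875
P(author C | x) = 0.338 / 0.3555 ≈ 0.951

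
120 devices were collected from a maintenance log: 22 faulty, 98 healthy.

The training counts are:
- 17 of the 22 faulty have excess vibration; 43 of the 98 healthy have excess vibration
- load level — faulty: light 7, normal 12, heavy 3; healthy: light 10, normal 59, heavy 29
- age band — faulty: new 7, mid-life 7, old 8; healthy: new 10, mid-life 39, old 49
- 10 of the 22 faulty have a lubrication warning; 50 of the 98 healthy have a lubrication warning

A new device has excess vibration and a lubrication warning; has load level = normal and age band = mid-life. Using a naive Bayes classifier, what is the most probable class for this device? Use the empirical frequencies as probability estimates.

faulty: (22/120) × (17/22) × (12/22) × (7/22) × (10/22) ≈ 0.0111758
healthy: (98/120) × (43/98) × (59/98) × (39/98) × (50/98) ≈ 0.0438022
Highest score → healthy.

healthy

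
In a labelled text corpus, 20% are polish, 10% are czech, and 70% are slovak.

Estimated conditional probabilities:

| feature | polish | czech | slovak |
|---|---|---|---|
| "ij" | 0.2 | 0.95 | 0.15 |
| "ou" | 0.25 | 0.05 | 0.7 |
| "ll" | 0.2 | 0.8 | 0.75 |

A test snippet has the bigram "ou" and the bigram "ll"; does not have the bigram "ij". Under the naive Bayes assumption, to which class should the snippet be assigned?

polish: 0.2 × (1−0.2) × 0.25 × 0.2 = 0.008
czech: 0.1 × (1−0.95) × 0.05 × 0.8 = 0.0002
slovak: 0.7 × (1−0.15) × 0.7 × 0.75 = 0.312375
Highest score → slovak.

slovak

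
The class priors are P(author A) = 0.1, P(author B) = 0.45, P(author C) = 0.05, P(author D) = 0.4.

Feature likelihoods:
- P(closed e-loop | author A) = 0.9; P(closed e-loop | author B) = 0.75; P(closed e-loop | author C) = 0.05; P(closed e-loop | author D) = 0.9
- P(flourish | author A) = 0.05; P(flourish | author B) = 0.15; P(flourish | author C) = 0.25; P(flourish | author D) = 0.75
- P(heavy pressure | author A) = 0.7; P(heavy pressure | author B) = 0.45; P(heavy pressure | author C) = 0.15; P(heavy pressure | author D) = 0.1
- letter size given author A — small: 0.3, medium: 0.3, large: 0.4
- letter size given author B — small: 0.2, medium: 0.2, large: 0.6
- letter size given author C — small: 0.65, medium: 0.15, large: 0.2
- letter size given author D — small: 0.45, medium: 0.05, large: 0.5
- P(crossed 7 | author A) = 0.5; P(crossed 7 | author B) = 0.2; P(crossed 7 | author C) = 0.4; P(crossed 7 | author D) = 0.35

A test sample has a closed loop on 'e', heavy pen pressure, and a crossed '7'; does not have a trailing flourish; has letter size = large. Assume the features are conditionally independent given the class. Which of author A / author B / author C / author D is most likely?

author A: 0.1 × 0.9 × (1−0.05) × 0.7 × 0.4 × 0.5 = 0.01197
author B: 0.45 × 0.75 × (1−0.15) × 0.45 × 0.6 × 0.2 = 0.01549125
author C: 0.05 × 0.05 × (1−0.25) × 0.15 × 0.2 × 0.4 = 0.0000225
author D: 0.4 × 0.9 × (1−0.75) × 0.1 × 0.5 × 0.35 = 0.001575
Highest score → author B.

author B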